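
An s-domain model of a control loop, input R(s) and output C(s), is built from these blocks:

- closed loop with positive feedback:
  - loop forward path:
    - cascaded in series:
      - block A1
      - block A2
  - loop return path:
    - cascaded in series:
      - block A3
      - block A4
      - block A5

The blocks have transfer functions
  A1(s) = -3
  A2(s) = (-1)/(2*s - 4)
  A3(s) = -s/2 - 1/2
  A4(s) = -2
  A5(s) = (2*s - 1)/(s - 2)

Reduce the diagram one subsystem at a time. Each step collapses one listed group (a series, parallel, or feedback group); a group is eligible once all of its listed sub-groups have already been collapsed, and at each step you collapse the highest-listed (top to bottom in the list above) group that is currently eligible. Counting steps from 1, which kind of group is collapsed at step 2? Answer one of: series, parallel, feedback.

Answer: series

Working:
Step 1: combine A1, A2 in series
Step 2: multiply A3, A4, A5 (series)
Step 3: apply the feedback formula to (A1*A2), (A3*A4*A5)
The group at step 2 is a series group.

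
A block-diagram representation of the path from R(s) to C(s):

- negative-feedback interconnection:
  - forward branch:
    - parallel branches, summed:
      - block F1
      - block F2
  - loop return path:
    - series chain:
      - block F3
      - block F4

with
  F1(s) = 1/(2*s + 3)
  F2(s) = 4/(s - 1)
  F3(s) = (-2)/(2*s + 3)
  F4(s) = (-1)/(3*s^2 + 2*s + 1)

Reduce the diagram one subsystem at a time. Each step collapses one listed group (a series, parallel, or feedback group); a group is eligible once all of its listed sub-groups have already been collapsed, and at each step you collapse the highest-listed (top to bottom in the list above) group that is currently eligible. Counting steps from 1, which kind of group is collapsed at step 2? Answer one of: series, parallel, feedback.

Reducing step by step:

Step 1. combine F1, F2 in parallel
Step 2. multiply F3, F4 (series)
Step 3. feedback reduction of (F1+F2), (F3*F4)
Step 2: series.

Answer: series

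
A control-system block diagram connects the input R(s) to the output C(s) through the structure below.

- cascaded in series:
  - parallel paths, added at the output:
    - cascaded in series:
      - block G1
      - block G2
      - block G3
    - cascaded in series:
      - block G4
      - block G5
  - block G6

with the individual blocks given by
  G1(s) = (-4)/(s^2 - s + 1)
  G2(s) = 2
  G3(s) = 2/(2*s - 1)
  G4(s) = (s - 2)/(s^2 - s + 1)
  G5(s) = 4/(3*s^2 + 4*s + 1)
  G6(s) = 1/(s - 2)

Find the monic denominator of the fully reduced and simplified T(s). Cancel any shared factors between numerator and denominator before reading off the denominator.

1. cascade G1, G2, G3 -> (-16)/(2*s^3 - 3*s^2 + 3*s - 1)
2. combine G4, G5 in series -> (4*s - 8)/(3*s^4 + s^3 + 3*s + 1)
3. combine (G1*G2*G3), (G4*G5) in parallel -> (-40*s^2 - 84*s - 8)/(6*s^5 - s^4 - s^3 + 6*s^2 - s - 1)
4. combine ((G1*G2*G3)+(G4*G5)), G6 in series -> (-40*s^2 - 84*s - 8)/(6*s^6 - 13*s^5 + s^4 + 8*s^3 - 13*s^2 + s + 2)
The result of step 4 is T(s) in lowest terms. Its denominator has leading coefficient 6; dividing the denominator through by 6 makes it monic.

Answer: s^6 - 13*s^5/6 + s^4/6 + 4*s^3/3 - 13*s^2/6 + s/6 + 1/3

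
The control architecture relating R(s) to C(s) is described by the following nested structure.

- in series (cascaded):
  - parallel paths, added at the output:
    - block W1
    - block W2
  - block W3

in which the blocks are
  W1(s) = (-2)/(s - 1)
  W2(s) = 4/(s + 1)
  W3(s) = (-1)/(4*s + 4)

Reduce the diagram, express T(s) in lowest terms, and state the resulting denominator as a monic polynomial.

[1] reduce the parallel group W1, W2 -> (2*s - 6)/(s^2 - 1)
[2] series reduction of (W1+W2), W3 -> (3 - s)/(2*s^3 + 2*s^2 - 2*s - 2)
That last expression is T(s), already simplified. Scaling its denominator by 1/2 (the reciprocal of the leading coefficient) yields the monic denominator.

Final answer: s^3 + s^2 - s - 1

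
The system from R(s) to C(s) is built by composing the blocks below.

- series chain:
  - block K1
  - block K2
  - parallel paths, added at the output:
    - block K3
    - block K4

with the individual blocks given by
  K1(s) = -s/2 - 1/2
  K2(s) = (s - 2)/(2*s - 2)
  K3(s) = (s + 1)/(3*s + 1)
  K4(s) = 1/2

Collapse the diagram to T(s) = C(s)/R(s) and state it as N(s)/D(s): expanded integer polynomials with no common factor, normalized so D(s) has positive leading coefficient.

First reduce the diagram to T(s).

1. parallel reduction of K3, K4, giving (5*s + 3)/(6*s + 2)
2. combine K1, K2, (K3+K4) in series: this yields T(s), and no further normalization is needed

Answer: (-5*s^3 + 2*s^2 + 13*s + 6)/(24*s^2 - 16*s - 8)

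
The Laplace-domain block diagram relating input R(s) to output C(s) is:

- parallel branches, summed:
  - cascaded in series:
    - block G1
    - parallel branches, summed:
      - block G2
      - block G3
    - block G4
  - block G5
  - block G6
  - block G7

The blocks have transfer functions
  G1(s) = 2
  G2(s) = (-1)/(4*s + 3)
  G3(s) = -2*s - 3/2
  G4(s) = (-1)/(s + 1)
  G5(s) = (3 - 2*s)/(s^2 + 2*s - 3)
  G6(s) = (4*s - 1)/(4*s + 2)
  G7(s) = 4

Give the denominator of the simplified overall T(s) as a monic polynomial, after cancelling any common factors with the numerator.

Step 1 - reduce the parallel group G2, G3 -> (-16*s^2 - 24*s - 11)/(8*s + 6)
Step 2 - cascade G1, (G2+G3), G4 -> (16*s^2 + 24*s + 11)/(4*s^2 + 7*s + 3)
Step 3 - add (G1*(G2+G3)*G4), G5, G6, G7 (parallel) -> (144*s^5 + 552*s^4 + 337*s^3 - 387*s^2 - 451*s - 111)/(16*s^5 + 68*s^4 + 50*s^3 - 50*s^2 - 66*s - 18)
That last expression is T(s), already simplified. Scaling its denominator by 1/16 (the reciprocal of the leading coefficient) yields the monic denominator.

Therefore the answer is s^5 + 17*s^4/4 + 25*s^3/8 - 25*s^2/8 - 33*s/8 - 9/8.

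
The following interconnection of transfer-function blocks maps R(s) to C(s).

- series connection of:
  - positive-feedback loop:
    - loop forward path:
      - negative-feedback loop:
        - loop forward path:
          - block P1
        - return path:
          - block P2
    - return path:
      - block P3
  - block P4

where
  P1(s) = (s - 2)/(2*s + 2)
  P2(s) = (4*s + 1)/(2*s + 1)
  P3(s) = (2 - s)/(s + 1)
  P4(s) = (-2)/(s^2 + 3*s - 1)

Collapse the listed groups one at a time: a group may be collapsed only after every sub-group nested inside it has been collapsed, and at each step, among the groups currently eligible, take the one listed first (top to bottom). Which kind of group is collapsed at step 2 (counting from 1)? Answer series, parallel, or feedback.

Reducing step by step:

Step 1 - feedback reduction of P1, P2
Step 2 - apply the feedback formula to [P1/(1+P1*P2)], P3
Step 3 - combine [[P1/(1+P1*P2)]/(1-[P1/(1+P1*P2)]*P3)], P4 in series
Step 2: feedback.

Answer: feedback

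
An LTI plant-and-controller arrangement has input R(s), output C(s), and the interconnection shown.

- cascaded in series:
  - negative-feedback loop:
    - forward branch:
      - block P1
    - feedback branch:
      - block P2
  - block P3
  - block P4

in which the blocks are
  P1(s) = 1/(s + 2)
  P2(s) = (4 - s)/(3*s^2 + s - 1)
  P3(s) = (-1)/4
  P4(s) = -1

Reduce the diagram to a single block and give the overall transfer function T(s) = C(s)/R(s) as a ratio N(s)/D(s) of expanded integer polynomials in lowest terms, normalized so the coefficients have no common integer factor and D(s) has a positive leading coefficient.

1. reduce the feedback loop with forward P1 and return P2 = (3*s^2 + s - 1)/(3*s^3 + 7*s^2 + 2)
2. combine [P1/(1+P1*P2)], P3, P4 in series, which is the overall transfer function T(s) = C(s)/R(s) in lowest terms

Hence the answer: (3*s^2 + s - 1)/(12*s^3 + 28*s^2 + 8)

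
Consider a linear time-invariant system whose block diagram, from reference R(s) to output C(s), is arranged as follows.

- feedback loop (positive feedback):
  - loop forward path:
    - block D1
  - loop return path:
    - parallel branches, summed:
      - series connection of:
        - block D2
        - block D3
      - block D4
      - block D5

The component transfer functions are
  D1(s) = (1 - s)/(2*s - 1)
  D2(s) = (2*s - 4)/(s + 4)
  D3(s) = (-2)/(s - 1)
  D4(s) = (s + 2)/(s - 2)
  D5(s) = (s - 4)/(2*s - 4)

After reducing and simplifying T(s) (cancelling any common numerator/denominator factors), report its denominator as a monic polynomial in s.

The answer is s^3 + s^2 - 16*s/7 - 16/7.

Reasoning:
Step 1: reduce the series chain D2, D3 = (8 - 4*s)/(s^2 + 3*s - 4)
Step 2: sum the parallel branches (D2*D3), D4, D5 = (3*s^3 + s^2 + 20*s - 32)/(2*s^3 + 2*s^2 - 20*s + 16)
Step 3: close the feedback loop around D1, ((D2*D3)+D4+D5) = (-2*s^3 - 2*s^2 + 20*s - 16)/(7*s^3 + 7*s^2 - 16*s - 16)
No further cancellation is possible in the step-3 result, so that is T(s). Its denominator becomes monic after dividing by the leading coefficient 7.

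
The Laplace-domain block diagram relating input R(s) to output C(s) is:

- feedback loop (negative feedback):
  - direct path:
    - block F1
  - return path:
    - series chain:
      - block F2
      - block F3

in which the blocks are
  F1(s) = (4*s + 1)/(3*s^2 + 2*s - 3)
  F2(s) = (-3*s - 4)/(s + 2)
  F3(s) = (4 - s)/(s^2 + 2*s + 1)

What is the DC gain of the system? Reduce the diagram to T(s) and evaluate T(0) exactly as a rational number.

First reduce the diagram to T(s).

Step 1. multiply F2, F3 (series) gives (3*s^2 - 8*s - 16)/(s^3 + 4*s^2 + 5*s + 2)
Step 2. reduce the feedback loop with forward F1 and return (F2*F3) gives (4*s^4 + 17*s^3 + 24*s^2 + 13*s + 2)/(3*s^5 + 14*s^4 + 32*s^3 - 25*s^2 - 83*s - 22)
The step-2 result is T(s). Setting s = 0: T(0) = 2/(-22) = -1/11.

Answer: -1/11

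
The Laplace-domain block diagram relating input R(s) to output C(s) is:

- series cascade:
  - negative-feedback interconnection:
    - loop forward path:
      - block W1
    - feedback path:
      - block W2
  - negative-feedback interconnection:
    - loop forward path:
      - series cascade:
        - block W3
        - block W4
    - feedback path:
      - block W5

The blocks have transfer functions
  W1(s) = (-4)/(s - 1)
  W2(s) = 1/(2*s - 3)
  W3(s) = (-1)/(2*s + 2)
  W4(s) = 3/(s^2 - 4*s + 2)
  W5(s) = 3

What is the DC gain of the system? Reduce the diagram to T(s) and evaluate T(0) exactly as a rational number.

Answer: -36/5

Working:
1. reduce the feedback loop with forward W1 and return W2 = (12 - 8*s)/(2*s^2 - 5*s - 1)
2. combine W3, W4 in series = (-3)/(2*s^3 - 6*s^2 - 4*s + 4)
3. feedback reduction of (W3*W4), W5 = (-3)/(2*s^3 - 6*s^2 - 4*s - 5)
4. reduce the series chain [W1/(1+W1*W2)], [(W3*W4)/(1+(W3*W4)*W5)] = (24*s - 36)/(4*s^5 - 22*s^4 + 20*s^3 + 16*s^2 + 29*s + 5)
Step 4 gives the overall T(s). Then T(0) = -36/5.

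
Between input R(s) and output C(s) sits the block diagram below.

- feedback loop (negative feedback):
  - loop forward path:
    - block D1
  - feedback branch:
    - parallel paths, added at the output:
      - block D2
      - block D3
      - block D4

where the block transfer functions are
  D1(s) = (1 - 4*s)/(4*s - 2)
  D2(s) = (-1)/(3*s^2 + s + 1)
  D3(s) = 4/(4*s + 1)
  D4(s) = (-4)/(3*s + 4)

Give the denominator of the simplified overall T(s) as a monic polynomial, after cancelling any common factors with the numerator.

Step 1: add D2, D3, D4 (parallel); result (-12*s^3 + 20*s^2 - 11*s + 8)/(36*s^4 + 69*s^3 + 43*s^2 + 23*s + 4)
Step 2: collapse the loop (D1 forward, (D2+D3+D4) return); result (-144*s^5 - 240*s^4 - 103*s^3 - 49*s^2 + 7*s + 4)/(144*s^5 + 252*s^4 - 58*s^3 + 70*s^2 - 73*s)
Step 2 gives the fully reduced T(s), with no common factor left to cancel. The denominator's leading coefficient is 144, so divide each of its coefficients by 144 to get the monic form.

Answer: s^5 + 7*s^4/4 - 29*s^3/72 + 35*s^2/72 - 73*s/144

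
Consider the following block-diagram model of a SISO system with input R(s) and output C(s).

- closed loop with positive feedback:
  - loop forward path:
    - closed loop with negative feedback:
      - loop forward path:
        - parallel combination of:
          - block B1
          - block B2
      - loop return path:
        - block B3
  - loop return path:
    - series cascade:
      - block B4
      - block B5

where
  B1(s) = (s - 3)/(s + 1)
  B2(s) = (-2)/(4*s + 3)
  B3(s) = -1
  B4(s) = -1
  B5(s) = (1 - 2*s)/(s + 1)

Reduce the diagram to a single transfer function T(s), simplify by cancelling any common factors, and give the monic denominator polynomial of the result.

First reduce the diagram to T(s).

[1] sum the parallel branches B1, B2; result (4*s^2 - 11*s - 11)/(4*s^2 + 7*s + 3)
[2] collapse the loop ((B1+B2) forward, B3 return); result (4*s^2 - 11*s - 11)/(18*s + 14)
[3] reduce the series chain B4, B5; result (2*s - 1)/(s + 1)
[4] collapse the loop ([(B1+B2)/(1+(B1+B2)*B3)] forward, (B4*B5) return); result (-4*s^3 + 7*s^2 + 22*s + 11)/(8*s^3 - 44*s^2 - 43*s - 3)
Step 4 gives the fully reduced T(s), with no common factor left to cancel. The denominator's leading coefficient is 8, so divide each of its coefficients by 8 to get the monic form.

Answer: s^3 - 11*s^2/2 - 43*s/8 - 3/8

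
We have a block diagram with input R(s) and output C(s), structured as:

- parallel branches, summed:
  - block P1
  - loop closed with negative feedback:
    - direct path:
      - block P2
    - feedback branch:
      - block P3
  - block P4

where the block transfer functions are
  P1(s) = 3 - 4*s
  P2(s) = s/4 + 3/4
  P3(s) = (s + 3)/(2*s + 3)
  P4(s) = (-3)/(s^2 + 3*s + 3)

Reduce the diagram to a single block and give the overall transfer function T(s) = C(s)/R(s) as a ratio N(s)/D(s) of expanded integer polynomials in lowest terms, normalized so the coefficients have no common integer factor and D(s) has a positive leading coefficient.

Reducing step by step:

Step 1: reduce the feedback loop with forward P2 and return P3 -> (2*s^2 + 9*s + 9)/(s^2 + 14*s + 21)
Step 2: add P1, [P2/(1+P2*P3)], P4 (parallel) - this is the overall T(s), already in the required normalized form

Answer: (-4*s^5 - 63*s^4 - 198*s^3 - 183*s^2 + 75*s + 153)/(s^4 + 17*s^3 + 66*s^2 + 105*s + 63)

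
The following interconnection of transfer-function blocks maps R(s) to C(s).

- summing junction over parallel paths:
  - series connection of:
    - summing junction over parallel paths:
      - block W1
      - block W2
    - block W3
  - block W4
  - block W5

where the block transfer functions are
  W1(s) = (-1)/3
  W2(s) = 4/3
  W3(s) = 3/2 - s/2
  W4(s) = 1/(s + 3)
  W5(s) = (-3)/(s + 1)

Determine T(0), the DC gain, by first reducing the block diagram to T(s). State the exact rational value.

Answer: -7/6

Working:
1. parallel reduction of W1, W2: 1
2. series reduction of (W1+W2), W3: 3/2 - s/2
3. sum the parallel branches ((W1+W2)*W3), W4, W5: (-s^3 - s^2 + 5*s - 7)/(2*s^2 + 8*s + 6)
That last expression is T(s); at s = 0 only the constant terms survive, so T(0) = -7/6.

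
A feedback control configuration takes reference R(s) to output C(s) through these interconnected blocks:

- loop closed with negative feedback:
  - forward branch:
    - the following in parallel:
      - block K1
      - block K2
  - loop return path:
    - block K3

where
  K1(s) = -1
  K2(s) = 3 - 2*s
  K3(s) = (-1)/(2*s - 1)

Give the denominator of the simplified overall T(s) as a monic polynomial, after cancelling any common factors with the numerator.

The answer is s - 3/4.

Reasoning:
1. parallel reduction of K1, K2; result 2 - 2*s
2. collapse the loop ((K1+K2) forward, K3 return); result (-4*s^2 + 6*s - 2)/(4*s - 3)
The result of step 2 is T(s) in lowest terms. Its denominator has leading coefficient 4; dividing the denominator through by 4 makes it monic.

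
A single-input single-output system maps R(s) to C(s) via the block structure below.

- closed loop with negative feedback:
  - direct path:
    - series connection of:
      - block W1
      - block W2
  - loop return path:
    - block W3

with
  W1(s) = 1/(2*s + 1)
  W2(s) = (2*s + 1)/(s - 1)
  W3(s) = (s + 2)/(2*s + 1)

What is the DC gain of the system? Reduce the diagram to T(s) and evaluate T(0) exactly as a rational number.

[1] multiply W1, W2 (series), giving 1/(s - 1)
[2] close the feedback loop around (W1*W2), W3, giving (2*s + 1)/(2*s^2 + 1)
That last expression is T(s); at s = 0 only the constant terms survive, so T(0) = 1/1 = 1.

Therefore the answer is 1.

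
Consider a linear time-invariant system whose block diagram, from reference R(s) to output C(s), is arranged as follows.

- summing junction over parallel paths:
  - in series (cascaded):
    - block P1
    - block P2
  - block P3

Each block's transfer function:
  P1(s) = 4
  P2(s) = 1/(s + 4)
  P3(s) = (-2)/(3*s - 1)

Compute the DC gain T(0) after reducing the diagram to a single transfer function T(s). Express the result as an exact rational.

Reducing step by step:

[1] reduce the series chain P1, P2 -> 4/(s + 4)
[2] combine (P1*P2), P3 in parallel -> (10*s - 12)/(3*s^2 + 11*s - 4)
The step-2 result is T(s). Setting s = 0: T(0) = -12/(-4) = 3.

Answer: 3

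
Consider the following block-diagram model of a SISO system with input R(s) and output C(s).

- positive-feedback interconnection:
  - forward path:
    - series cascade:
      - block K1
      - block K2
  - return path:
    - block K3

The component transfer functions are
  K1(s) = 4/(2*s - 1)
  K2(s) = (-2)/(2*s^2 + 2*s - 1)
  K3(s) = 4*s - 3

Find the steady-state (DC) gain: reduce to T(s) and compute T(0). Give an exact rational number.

Reducing step by step:

1. reduce the series chain K1, K2, giving (-8)/(4*s^3 + 2*s^2 - 4*s + 1)
2. close the feedback loop around (K1*K2), K3, giving (-8)/(4*s^3 + 2*s^2 + 28*s - 23)
DC gain: substitute s = 0 into T(s) from step 2: T(0) = -8/(-23) = 8/23.

Answer: 8/23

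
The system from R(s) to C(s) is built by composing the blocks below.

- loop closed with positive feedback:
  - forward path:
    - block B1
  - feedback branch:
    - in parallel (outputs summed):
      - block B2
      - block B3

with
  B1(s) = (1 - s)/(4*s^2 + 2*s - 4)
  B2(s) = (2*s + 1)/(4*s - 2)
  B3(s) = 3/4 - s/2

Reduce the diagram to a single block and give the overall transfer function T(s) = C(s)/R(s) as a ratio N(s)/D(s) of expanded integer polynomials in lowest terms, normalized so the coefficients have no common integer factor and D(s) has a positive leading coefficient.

Answer: (-8*s^2 + 12*s - 4)/(28*s^3 + 16*s^2 - 53*s + 17)

Working:
Step 1: sum the parallel branches B2, B3, giving (-4*s^2 + 12*s - 1)/(8*s - 4)
Step 2: collapse the loop (B1 forward, (B2+B3) return); the result is T(s) itself (integer coefficients, no common factor, positive leading denominator coefficient)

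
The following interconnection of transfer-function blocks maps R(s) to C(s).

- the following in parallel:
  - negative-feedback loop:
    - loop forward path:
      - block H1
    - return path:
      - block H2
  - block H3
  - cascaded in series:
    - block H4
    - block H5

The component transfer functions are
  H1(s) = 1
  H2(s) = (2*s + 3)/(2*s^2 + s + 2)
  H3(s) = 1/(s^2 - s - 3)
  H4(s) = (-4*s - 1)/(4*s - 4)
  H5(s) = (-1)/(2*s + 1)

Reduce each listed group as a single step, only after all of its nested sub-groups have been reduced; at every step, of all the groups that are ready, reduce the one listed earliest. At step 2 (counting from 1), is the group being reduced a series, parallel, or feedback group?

1. close the feedback loop around H1, H2
2. series reduction of H4, H5
3. combine [H1/(1+H1*H2)], H3, (H4*H5) in parallel
At step 2 the group reduced is series.

Therefore the answer is series.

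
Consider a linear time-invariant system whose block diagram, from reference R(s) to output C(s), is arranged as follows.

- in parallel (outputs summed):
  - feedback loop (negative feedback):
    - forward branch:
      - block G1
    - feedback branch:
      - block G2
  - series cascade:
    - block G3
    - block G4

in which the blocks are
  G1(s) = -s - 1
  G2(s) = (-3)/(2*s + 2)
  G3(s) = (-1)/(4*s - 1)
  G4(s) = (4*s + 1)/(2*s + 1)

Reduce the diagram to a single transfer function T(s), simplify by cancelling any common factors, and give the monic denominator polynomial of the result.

Step 1 - apply the feedback formula to G1, G2; result -2*s/5 - 2/5
Step 2 - series reduction of G3, G4; result (-4*s - 1)/(8*s^2 + 2*s - 1)
Step 3 - add [G1/(1+G1*G2)], (G3*G4) (parallel); result (-16*s^3 - 20*s^2 - 22*s - 3)/(40*s^2 + 10*s - 5)
The result of step 3 is T(s) in lowest terms. Its denominator has leading coefficient 40; dividing the denominator through by 40 makes it monic.

Therefore the answer is s^2 + s/4 - 1/8.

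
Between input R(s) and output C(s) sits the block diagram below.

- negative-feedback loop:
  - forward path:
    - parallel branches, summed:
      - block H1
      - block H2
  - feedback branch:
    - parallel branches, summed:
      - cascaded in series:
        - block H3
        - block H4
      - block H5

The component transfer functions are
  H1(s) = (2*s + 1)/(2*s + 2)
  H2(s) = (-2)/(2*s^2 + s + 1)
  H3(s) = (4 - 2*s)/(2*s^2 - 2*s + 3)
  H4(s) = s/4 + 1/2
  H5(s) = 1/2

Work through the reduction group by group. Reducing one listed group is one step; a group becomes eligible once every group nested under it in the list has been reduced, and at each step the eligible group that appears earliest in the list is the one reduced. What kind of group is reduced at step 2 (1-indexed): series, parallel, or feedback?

Step 1: parallel reduction of H1, H2
Step 2: series reduction of H3, H4
Step 3: combine (H3*H4), H5 in parallel
Step 4: apply the feedback formula to (H1+H2), ((H3*H4)+H5)
So the answer for step 2 is series.

Answer: series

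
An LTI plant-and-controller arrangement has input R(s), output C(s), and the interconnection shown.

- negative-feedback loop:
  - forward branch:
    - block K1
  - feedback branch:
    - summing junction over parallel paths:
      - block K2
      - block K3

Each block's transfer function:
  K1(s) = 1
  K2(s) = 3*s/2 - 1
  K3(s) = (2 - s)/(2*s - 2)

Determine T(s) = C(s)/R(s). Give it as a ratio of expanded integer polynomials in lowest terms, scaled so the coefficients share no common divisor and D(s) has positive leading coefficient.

The answer is (2*s - 2)/(3*s^2 - 4*s + 2).

Reasoning:
Step 1 - sum the parallel branches K2, K3 = (3*s^2 - 6*s + 4)/(2*s - 2)
Step 2 - reduce the feedback loop with forward K1 and return (K2+K3): this yields T(s), and no further normalization is needed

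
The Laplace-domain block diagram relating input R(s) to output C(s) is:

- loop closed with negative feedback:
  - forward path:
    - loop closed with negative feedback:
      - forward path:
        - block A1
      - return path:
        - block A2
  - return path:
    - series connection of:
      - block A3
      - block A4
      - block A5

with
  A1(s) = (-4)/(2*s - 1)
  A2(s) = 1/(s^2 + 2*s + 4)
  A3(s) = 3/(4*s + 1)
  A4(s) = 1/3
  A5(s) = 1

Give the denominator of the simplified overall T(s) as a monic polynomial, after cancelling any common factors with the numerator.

Answer: s^4 + 7*s^3/4 + 23*s^2/8 - 17*s/4 - 3

Working:
1. reduce the feedback loop with forward A1 and return A2: (-4*s^2 - 8*s - 16)/(2*s^3 + 3*s^2 + 6*s - 8)
2. combine A3, A4, A5 in series: 1/(4*s + 1)
3. apply the feedback formula to [A1/(1+A1*A2)], (A3*A4*A5): (-16*s^3 - 36*s^2 - 72*s - 16)/(8*s^4 + 14*s^3 + 23*s^2 - 34*s - 24)
T(s) is the step-3 result (common factors already cancelled). Leading coefficient of the denominator: 8. Divide through by 8 for the monic polynomial.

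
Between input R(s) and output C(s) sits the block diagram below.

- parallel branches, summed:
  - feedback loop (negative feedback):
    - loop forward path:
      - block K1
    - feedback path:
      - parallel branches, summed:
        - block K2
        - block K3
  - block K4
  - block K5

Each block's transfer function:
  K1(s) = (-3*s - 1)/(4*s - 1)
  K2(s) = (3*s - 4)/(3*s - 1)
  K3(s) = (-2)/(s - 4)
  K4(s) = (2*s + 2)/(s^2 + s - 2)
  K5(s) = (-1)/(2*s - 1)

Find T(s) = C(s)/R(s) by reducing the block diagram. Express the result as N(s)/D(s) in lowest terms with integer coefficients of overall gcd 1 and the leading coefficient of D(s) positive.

First reduce the diagram to T(s).

Step 1: sum the parallel branches K2, K3, giving (3*s^2 - 22*s + 18)/(3*s^2 - 13*s + 4)
Step 2: close the feedback loop around K1, (K2+K3), giving (-9*s^3 + 36*s^2 + s - 4)/(3*s^3 + 8*s^2 - 3*s - 22)
Step 3: combine [K1/(1+K1*(K2+K3))], K4, K5 in parallel, giving the overall T(s)

Answer: (-18*s^6 + 72*s^5 + 110*s^4 - 206*s^3 - 6*s^2 - 8)/(6*s^6 + 19*s^5 - 13*s^4 - 81*s^3 + 9*s^2 + 104*s - 44)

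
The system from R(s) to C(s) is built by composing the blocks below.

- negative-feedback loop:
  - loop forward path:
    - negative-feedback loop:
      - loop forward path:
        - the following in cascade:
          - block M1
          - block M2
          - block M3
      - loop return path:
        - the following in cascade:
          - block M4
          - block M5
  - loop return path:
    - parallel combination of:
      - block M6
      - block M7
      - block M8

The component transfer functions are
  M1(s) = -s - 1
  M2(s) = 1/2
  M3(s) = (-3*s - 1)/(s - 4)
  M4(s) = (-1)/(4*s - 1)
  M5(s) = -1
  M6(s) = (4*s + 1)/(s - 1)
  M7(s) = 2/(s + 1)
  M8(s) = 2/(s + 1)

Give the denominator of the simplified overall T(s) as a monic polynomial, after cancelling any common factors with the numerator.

Answer: s^4 + 41*s^3/16 - 3*s^2/2 + 9*s/16 - 1/8

Working:
Step 1 - combine M1, M2, M3 in series -> (3*s^2 + 4*s + 1)/(2*s - 8)
Step 2 - cascade M4, M5 -> 1/(4*s - 1)
Step 3 - close the feedback loop around (M1*M2*M3), (M4*M5) -> (12*s^3 + 13*s^2 - 1)/(11*s^2 - 30*s + 9)
Step 4 - add M6, M7, M8 (parallel) -> (4*s^2 + 9*s - 3)/(s^2 - 1)
Step 5 - close the feedback loop around [(M1*M2*M3)/(1+(M1*M2*M3)*(M4*M5))], (M6+M7+M8) -> (12*s^4 + s^3 - 13*s^2 - s + 1)/(48*s^4 + 123*s^3 - 72*s^2 + 27*s - 6)
The result of step 5 is T(s) in lowest terms. Its denominator has leading coefficient 48; dividing the denominator through by 48 makes it monic.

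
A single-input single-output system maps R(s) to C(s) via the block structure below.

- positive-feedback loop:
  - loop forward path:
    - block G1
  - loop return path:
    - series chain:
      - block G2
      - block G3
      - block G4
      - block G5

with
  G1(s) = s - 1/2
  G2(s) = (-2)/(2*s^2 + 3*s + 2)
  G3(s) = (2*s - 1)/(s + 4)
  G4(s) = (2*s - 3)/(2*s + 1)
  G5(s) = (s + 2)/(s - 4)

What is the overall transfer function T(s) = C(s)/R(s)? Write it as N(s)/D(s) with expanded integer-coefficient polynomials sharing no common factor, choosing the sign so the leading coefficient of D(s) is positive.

Answer: (8*s^6 + 12*s^5 - 122*s^4 - 195*s^3 - 98*s^2 + 48*s + 32)/(8*s^5 + 32*s^4 - 122*s^3 - 304*s^2 - 174*s - 76)

Working:
[1] combine G2, G3, G4, G5 in series -> (-8*s^3 + 26*s - 12)/(4*s^5 + 8*s^4 - 57*s^3 - 126*s^2 - 112*s - 32)
[2] feedback reduction of G1, (G2*G3*G4*G5); the result is T(s) itself (integer coefficients, no common factor, positive leading denominator coefficient)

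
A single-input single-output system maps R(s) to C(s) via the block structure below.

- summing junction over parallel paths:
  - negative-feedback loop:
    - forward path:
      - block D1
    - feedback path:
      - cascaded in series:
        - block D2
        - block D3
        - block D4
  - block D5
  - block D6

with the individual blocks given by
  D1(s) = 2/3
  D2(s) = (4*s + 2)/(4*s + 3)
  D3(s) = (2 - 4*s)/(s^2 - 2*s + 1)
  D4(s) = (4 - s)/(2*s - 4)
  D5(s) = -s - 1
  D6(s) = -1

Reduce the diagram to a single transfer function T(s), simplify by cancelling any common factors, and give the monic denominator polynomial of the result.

Step 1. cascade D2, D3, D4, giving (8*s^3 - 32*s^2 - 2*s + 8)/(4*s^4 - 13*s^3 + 8*s^2 + 7*s - 6)
Step 2. apply the feedback formula to D1, (D2*D3*D4), giving (8*s^4 - 26*s^3 + 16*s^2 + 14*s - 12)/(12*s^4 - 23*s^3 - 40*s^2 + 17*s - 2)
Step 3. add [D1/(1+D1*(D2*D3*D4))], D5, D6 (parallel), giving (-12*s^5 + 7*s^4 + 60*s^3 + 79*s^2 - 18*s - 8)/(12*s^4 - 23*s^3 - 40*s^2 + 17*s - 2)
The result of step 3 is T(s) in lowest terms. Its denominator has leading coefficient 12; dividing the denominator through by 12 makes it monic.

Answer: s^4 - 23*s^3/12 - 10*s^2/3 + 17*s/12 - 1/6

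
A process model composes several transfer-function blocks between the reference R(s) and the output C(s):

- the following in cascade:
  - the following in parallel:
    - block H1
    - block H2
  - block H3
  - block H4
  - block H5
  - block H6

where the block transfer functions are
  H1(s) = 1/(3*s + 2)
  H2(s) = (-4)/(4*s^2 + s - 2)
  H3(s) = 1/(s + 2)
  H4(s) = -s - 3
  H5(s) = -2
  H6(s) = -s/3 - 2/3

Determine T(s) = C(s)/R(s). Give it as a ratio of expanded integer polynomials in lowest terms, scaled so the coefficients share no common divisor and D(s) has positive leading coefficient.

The answer is (-8*s^3 - 2*s^2 + 86*s + 60)/(36*s^3 + 33*s^2 - 12*s - 12).

Reasoning:
[1] sum the parallel branches H1, H2 -> (4*s^2 - 11*s - 10)/(12*s^3 + 11*s^2 - 4*s - 4)
[2] series reduction of (H1+H2), H3, H4, H5, H6, which is the overall transfer function T(s) = C(s)/R(s) in lowest terms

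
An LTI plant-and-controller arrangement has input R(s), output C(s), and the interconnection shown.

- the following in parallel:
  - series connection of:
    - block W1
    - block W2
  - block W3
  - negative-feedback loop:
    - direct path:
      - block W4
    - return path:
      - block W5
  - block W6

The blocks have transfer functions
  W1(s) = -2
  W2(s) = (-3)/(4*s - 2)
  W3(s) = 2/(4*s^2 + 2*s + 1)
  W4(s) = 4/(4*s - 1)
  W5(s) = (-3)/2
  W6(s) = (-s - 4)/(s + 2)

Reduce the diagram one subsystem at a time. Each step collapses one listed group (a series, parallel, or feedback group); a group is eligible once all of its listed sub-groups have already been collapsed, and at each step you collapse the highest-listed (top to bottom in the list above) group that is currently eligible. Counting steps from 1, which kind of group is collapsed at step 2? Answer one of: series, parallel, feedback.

Reducing step by step:

(1) multiply W1, W2 (series)
(2) feedback reduction of W4, W5
(3) combine (W1*W2), W3, [W4/(1+W4*W5)], W6 in parallel
At step 2 the group reduced is feedback.

Answer: feedback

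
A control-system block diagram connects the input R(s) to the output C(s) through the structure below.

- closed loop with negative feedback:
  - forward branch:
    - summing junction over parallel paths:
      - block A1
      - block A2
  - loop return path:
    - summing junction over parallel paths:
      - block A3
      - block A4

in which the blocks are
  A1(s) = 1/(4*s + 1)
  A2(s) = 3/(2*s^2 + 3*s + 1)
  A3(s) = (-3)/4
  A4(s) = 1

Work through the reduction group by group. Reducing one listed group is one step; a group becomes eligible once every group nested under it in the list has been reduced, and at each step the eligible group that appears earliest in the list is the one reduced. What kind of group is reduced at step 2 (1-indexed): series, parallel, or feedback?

Reducing step by step:

(1) add A1, A2 (parallel)
(2) add A3, A4 (parallel)
(3) reduce the feedback loop with forward (A1+A2) and return (A3+A4)
So the answer for step 2 is parallel.

Answer: parallel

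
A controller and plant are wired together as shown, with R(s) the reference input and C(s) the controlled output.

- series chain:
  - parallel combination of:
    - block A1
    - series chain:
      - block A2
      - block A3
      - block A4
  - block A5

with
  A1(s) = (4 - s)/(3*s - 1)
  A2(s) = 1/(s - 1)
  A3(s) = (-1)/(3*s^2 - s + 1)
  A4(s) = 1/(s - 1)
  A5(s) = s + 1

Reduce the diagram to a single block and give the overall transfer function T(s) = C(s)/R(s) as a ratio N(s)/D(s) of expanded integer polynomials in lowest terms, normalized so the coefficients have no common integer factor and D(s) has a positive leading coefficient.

(1) cascade A2, A3, A4; result (-1)/(3*s^4 - 7*s^3 + 6*s^2 - 3*s + 1)
(2) reduce the parallel group A1, (A2*A3*A4); result (-3*s^5 + 19*s^4 - 34*s^3 + 27*s^2 - 16*s + 5)/(9*s^5 - 24*s^4 + 25*s^3 - 15*s^2 + 6*s - 1)
(3) cascade (A1+(A2*A3*A4)), A5: this yields T(s), and no further normalization is needed

Hence the answer: (-3*s^6 + 16*s^5 - 15*s^4 - 7*s^3 + 11*s^2 - 11*s + 5)/(9*s^5 - 24*s^4 + 25*s^3 - 15*s^2 + 6*s - 1)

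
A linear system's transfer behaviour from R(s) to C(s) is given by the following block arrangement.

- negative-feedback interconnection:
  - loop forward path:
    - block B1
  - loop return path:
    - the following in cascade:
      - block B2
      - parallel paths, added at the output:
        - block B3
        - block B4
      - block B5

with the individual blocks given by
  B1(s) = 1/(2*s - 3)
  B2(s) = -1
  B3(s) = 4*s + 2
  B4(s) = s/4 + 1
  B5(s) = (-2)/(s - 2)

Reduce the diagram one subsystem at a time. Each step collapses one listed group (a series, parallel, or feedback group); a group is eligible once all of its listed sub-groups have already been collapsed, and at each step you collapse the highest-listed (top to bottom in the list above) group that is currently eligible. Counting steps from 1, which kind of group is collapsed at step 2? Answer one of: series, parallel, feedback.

The answer is series.

Reasoning:
Step 1. add B3, B4 (parallel)
Step 2. series reduction of B2, (B3+B4), B5
Step 3. reduce the feedback loop with forward B1 and return (B2*(B3+B4)*B5)
The group at step 2 is a series group.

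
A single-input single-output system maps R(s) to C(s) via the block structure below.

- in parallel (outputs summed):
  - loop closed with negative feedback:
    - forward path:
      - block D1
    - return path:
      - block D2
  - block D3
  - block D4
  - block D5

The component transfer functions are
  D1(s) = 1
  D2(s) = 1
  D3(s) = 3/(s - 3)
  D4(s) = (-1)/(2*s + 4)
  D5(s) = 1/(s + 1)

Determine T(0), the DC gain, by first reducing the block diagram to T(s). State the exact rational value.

First reduce the diagram to T(s).

Step 1 - collapse the loop (D1 forward, D2 return) = 1/2
Step 2 - combine [D1/(1+D1*D2)], D3, D4, D5 in parallel = (s^3 + 7*s^2 + 11*s - 3)/(2*s^3 - 14*s - 12)
That last expression is T(s); at s = 0 only the constant terms survive, so T(0) = -3/(-12) = 1/4.

Answer: 1/4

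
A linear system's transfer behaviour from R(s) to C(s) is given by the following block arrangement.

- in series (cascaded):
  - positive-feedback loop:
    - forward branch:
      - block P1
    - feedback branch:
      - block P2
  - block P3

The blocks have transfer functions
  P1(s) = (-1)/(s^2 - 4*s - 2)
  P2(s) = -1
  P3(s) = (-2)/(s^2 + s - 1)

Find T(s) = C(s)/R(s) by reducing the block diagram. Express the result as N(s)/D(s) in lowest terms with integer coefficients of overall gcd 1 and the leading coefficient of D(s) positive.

First reduce the diagram to T(s).

Step 1: reduce the feedback loop with forward P1 and return P2; result (-1)/(s^2 - 4*s - 3)
Step 2: reduce the series chain [P1/(1-P1*P2)], P3: this yields T(s), and no further normalization is needed

Answer: 2/(s^4 - 3*s^3 - 8*s^2 + s + 3)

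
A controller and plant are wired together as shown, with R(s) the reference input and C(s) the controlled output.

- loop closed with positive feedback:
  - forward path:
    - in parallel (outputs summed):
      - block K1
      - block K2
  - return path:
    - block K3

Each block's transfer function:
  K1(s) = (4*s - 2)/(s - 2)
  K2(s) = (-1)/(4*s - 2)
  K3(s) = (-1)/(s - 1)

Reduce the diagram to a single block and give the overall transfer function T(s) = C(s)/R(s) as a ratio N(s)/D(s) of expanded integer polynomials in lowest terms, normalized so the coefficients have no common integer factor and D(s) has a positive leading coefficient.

Reducing step by step:

Step 1 - parallel reduction of K1, K2: (16*s^2 - 17*s + 6)/(4*s^2 - 10*s + 4)
Step 2 - close the feedback loop around (K1+K2), K3: this yields T(s), and no further normalization is needed

Answer: (16*s^3 - 33*s^2 + 23*s - 6)/(4*s^3 + 2*s^2 - 3*s + 2)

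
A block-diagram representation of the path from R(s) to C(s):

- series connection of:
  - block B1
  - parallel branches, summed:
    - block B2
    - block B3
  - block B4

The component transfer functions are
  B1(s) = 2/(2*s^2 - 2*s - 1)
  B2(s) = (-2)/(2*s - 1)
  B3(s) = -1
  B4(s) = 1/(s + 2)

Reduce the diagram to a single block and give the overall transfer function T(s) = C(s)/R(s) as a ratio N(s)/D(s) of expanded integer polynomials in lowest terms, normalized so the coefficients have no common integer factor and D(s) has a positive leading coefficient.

First reduce the diagram to T(s).

Step 1. sum the parallel branches B2, B3 gives (-2*s - 1)/(2*s - 1)
Step 2. reduce the series chain B1, (B2+B3), B4; the result is T(s) itself (integer coefficients, no common factor, positive leading denominator coefficient)

Answer: (-4*s - 2)/(4*s^4 + 2*s^3 - 12*s^2 + s + 2)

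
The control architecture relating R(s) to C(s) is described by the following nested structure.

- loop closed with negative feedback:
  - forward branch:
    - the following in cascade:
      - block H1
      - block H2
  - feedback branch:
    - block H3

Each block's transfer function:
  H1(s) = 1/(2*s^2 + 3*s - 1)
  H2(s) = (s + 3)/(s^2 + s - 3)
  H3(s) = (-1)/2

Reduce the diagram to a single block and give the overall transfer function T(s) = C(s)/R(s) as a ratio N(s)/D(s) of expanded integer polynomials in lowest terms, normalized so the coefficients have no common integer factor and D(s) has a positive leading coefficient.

Step 1 - combine H1, H2 in series; result (s + 3)/(2*s^4 + 5*s^3 - 4*s^2 - 10*s + 3)
Step 2 - apply the feedback formula to (H1*H2), H3; the result is T(s) itself (integer coefficients, no common factor, positive leading denominator coefficient)

Answer: (2*s + 6)/(4*s^4 + 10*s^3 - 8*s^2 - 21*s + 3)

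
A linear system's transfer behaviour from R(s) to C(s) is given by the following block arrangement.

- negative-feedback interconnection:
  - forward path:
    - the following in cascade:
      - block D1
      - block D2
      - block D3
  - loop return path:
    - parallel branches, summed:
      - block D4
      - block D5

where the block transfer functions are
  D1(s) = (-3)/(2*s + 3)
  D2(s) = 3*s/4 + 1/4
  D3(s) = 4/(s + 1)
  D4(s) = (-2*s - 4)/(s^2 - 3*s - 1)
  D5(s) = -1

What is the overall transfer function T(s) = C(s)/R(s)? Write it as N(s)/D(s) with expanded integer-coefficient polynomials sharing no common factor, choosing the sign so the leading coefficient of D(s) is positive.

(1) reduce the series chain D1, D2, D3 gives (-9*s - 3)/(2*s^2 + 5*s + 3)
(2) combine D4, D5 in parallel gives (-s^2 + s - 3)/(s^2 - 3*s - 1)
(3) close the feedback loop around (D1*D2*D3), (D4+D5): this yields T(s), and no further normalization is needed

Final answer: (-9*s^3 + 24*s^2 + 18*s + 3)/(2*s^4 + 8*s^3 - 20*s^2 + 10*s + 6)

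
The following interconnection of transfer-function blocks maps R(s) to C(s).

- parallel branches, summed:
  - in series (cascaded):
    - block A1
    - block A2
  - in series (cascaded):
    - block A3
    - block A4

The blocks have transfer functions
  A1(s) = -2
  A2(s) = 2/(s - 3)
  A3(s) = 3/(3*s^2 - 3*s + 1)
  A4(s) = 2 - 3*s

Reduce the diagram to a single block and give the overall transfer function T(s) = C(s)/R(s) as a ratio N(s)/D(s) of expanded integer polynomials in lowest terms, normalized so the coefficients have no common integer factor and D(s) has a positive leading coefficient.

Step 1 - reduce the series chain A1, A2 gives (-4)/(s - 3)
Step 2 - series reduction of A3, A4 gives (6 - 9*s)/(3*s^2 - 3*s + 1)
Step 3 - add (A1*A2), (A3*A4) (parallel), which is the overall transfer function T(s) = C(s)/R(s) in lowest terms

Final answer: (-21*s^2 + 45*s - 22)/(3*s^3 - 12*s^2 + 10*s - 3)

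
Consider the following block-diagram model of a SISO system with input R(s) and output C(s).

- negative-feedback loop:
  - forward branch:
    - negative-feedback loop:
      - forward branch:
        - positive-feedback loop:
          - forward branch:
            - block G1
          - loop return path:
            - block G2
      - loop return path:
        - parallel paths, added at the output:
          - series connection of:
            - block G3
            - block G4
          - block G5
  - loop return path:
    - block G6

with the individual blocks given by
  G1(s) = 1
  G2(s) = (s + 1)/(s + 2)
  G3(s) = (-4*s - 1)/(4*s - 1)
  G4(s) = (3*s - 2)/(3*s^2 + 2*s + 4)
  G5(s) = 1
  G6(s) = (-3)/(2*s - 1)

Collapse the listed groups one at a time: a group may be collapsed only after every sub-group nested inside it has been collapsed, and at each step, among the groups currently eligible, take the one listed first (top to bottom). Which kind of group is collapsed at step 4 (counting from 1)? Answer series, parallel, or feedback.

[1] feedback reduction of G1, G2
[2] multiply G3, G4 (series)
[3] combine (G3*G4), G5 in parallel
[4] close the feedback loop around [G1/(1-G1*G2)], ((G3*G4)+G5)
[5] collapse the loop ([[G1/(1-G1*G2)]/(1+[G1/(1-G1*G2)]*((G3*G4)+G5))] forward, G6 return)
So the answer for step 4 is feedback.

Hence the answer: feedback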